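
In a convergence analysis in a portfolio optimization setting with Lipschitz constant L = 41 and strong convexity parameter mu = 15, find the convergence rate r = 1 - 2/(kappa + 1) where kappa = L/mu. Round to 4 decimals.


Step 1: Compute the condition number.
kappa = L/mu = 41/15 = 2.7333
Step 2: Compute the convergence rate.
r = 1 - 2/(kappa + 1) = 1 - 2*mu/(L + mu) = (L - mu)/(L + mu) = 26/56 = 0.4643


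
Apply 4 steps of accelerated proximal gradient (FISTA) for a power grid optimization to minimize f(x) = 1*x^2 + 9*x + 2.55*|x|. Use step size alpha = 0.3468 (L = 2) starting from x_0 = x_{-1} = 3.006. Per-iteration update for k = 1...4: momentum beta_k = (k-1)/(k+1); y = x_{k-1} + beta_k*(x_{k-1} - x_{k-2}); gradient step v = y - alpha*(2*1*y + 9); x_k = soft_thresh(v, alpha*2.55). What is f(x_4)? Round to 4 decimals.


FISTA on f(x) = 1*x^2 + 9*x + 2.55*|x|
L = 2, alpha = 0.3468
Iteration 1: beta = 0.0, y = 3.006 + 0.0*(3.006 - 3.006) = 3.006
  grad(y) = 15.012, v = y - alpha*grad = -2.2002
  prox(v) = soft_thresh(-2.2002, 0.8843) = -1.3158
Iteration 2: beta = 0.3333, y = -1.3158 + 0.3333*(-1.3158 - 3.006) = -2.7564
  grad(y) = 3.4871, v = y - alpha*grad = -3.9658
  prox(v) = soft_thresh(-3.9658, 0.8843) = -3.0814
Iteration 3: beta = 0.5, y = -3.0814 + 0.5*(-3.0814 + 1.3158) = -3.9642
  grad(y) = 1.0715, v = y - alpha*grad = -4.3358
  prox(v) = soft_thresh(-4.3358, 0.8843) = -3.4515
Iteration 4: beta = 0.6, y = -3.4515 + 0.6*(-3.4515 + 3.0814) = -3.6735
  grad(y) = 1.6529, v = y - alpha*grad = -4.2468
  prox(v) = soft_thresh(-4.2468, 0.8843) = -3.3624
f(x_4) = 1*(-3.3624)^2 + 9*(-3.3624) + 2.55*|-3.3624| = -10.3817


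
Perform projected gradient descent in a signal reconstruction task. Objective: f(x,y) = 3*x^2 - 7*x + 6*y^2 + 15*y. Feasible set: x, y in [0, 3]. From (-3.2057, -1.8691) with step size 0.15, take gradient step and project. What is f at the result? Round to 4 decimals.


Step 1: Compute gradient at (-3.2057, -1.8691).
grad_x = 2*3*-3.2057 - 7 = -26.2342
grad_y = 2*6*-1.8691 + 15 = -7.4292
Step 2: Gradient step.
x_raw = -3.2057 - 0.15*-26.2342 = 0.7294
y_raw = -1.8691 - 0.15*-7.4292 = -0.7547
Step 3: Project onto [0, 3].
x_proj = clip(0.7294) = 0.7294
y_proj = clip(-0.7547) = 0.0
Step 4: Evaluate f.
f(0.7294, 0.0) = -3.5098


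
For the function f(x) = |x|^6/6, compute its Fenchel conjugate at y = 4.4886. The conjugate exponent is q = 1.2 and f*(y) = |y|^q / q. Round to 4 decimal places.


The conjugate exponent q satisfies 1/p + 1/q = 1.
p = 6, so q = 6/(6 - 1) = 1.2
|y|^q = 4.4886^1.2 = 6.0608
f*(4.4886) = 6.0608 / 1.2 = 5.0507


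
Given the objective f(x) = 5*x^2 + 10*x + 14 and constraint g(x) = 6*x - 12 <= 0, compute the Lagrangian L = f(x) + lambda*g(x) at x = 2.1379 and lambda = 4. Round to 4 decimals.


Step 1: Evaluate f(x).
f(2.1379) = 5*2.1379^2 + 10*2.1379 + 14 = 58.2321
Step 2: Evaluate g(x).
g(2.1379) = 6*2.1379 - 12 = 0.8274
Step 3: Compute Lagrangian.
L = 58.2321 + 4*0.8274 = 61.5417


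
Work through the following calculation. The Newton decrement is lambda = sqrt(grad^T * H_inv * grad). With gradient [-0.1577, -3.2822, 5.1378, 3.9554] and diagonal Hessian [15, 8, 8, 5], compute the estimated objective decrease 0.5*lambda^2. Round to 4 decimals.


Step 1: H is diagonal, so H^(-1) * g = [-0.0105, -0.4103, 0.6422, 0.7911].
Step 2: g^T H^(-1) g = sum_i g_i^2 / H_ii
  = (-0.1577)^2/15 + (-3.2822)^2/8 + (5.1378)^2/8 + (3.9554)^2/5
  = 0.0017 + 1.3466 + 3.2996 + 3.129 = 7.7769
Step 3: Objective decrease = 0.5 * g^T H^(-1) g = 3.8885


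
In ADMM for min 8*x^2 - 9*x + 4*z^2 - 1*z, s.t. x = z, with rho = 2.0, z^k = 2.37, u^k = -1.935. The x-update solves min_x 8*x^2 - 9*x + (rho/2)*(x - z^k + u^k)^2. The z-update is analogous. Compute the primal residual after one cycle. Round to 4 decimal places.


ADMM iteration with rho = 2.0, z^k = 2.37, u^k = -1.935
Step 1: x-update.
Minimize 8*x^2 - 9*x + (2.0/2)*(x - 2.37 - 1.935)^2
FOC: (2*8 + 2.0)*x = 9 + 2.0*(2.37 + 1.935)
x^{k+1} = 0.9783
Step 2: z-update.
Minimize 4*z^2 - 1*z + (2.0/2)*(0.9783 - z - 1.935)^2
FOC: (2*4 + 2.0)*z = 1 + 2.0*(0.9783 - 1.935)
z^{k+1} = -0.0913
Step 3: u-update.
u^{k+1} = -1.935 + 0.9783 + 0.0913 = -0.8653
Step 4: Primal residual = |0.9783 + 0.0913| = 1.0697


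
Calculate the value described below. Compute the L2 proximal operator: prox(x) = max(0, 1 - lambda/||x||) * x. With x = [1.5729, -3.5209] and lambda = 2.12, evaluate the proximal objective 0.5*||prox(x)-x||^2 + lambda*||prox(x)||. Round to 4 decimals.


Step 1: Compute ||x||.
||x|| = 3.8563
Step 2: Compute scaling factor.
scale = max(0, 1 - 2.12/3.8563) = 0.4502
Step 3: prox(x) = [0.7082, -1.5853]
||prox(x)|| = 1.7363
Step 4: Proximal objective.
0.5*||prox-x||^2 = 2.2472
lambda*||prox|| = 3.681
Total = 5.9281


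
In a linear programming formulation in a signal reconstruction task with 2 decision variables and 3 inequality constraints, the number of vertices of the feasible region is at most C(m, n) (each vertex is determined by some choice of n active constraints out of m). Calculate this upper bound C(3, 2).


Each vertex corresponds to some choice of n active constraints out of m, so the number of vertices is at most C(m, n) = m! / (n!(m-n)!).
m = 3, n = 2
Numerator: 3 * 2
Denominator: 2! = 2
C(3, 2) = 3


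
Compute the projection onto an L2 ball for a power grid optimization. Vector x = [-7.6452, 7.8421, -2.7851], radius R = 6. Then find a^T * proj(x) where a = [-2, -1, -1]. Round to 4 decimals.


Step 1: Compute ||x|| (intermediates to 6 decimals).
||x|| = sqrt((-7.6452)^2 + 7.8421^2 + (-2.7851)^2) = 11.300637
Step 2: Project.
Since ||x|| > R, scale = R/||x|| = 6/11.300637 = 0.530944, proj(x) = scale * x
proj(x) = [-4.059173, 4.163716, -1.478732]
Step 3: Dot product.
a^T * proj(x) = -2*(-4.059173) - 1*4.163716 - 1*(-1.478732) = 5.4334


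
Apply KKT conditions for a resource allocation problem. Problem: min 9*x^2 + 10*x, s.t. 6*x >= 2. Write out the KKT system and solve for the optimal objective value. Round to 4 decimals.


Step 1: Try lambda = 0 (constraint inactive).
x_unc = -10/(2*9) = -0.5556
Check: 6*-0.5556 = -3.3336 < 2 -- violated!
Step 2: Constraint must be active: 6*x = 2
x* = 2/6 = 1/3 = 0.3333 (rounded; the exact value 1/3 is used below)
lambda = (2*9*(1/3) + 10)/6 = 2.6667
Step 3: Compute optimal value.
f(x*) = 9*(1/3)^2 + 10*(1/3) = 4.3333


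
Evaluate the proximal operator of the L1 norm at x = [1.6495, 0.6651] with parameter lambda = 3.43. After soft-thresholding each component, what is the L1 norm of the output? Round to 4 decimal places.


Soft-thresholding with lambda = 3.43:
prox(1.6495) = sign(1.6495)*max(|1.6495| - 3.43, 0) = 0.0
prox(0.6651) = sign(0.6651)*max(|0.6651| - 3.43, 0) = 0.0
prox(x) = [0.0, 0.0]
||prox(x)||_1 = 0.0 + 0.0 = 0.0


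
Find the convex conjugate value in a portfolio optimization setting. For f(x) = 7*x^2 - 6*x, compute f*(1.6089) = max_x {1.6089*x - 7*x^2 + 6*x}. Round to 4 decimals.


f*(y) = sup_x {y*x - a*x^2 - b*x} = sup_x {(y-b)*x - a*x^2}
FOC: (y - b) - 2a*x = 0 => x* = (y - b)/(2a)
x* = (1.6089 + 6)/(2*7) = 0.5435
f*(1.6089) = (y-b)^2/(4a) = (1.6089 + 6)^2/(4*7)
= 57.8954/28 = 2.0677


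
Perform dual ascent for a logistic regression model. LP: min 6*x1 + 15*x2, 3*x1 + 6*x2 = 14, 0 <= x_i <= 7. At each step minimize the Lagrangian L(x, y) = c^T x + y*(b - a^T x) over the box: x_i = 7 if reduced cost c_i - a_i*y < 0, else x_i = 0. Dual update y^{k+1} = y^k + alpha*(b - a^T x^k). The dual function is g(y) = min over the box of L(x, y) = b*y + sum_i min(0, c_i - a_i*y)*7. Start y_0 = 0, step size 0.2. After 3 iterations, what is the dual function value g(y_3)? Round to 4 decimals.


Dual ascent for LP: min 6*x1 + 15*x2, 3*x1 + 6*x2 = 14, 0 <= x_i <= 7
Step 1: y^k = 0.0, reduced costs: (6.0, 15.0)
  x^k = (0.0, 0.0), subgradient = b - a^T x = 14.0
  y^{k+1} = 0.0 + 0.2*14.0 = 2.8
Step 2: y^k = 2.8, reduced costs: (-2.4, -1.8)
  x^k = (7.0, 7.0), subgradient = b - a^T x = -49.0
  y^{k+1} = 2.8 + 0.2*-49.0 = -7.0
Step 3: y^k = -7.0, reduced costs: (27.0, 57.0)
  x^k = (0.0, 0.0), subgradient = b - a^T x = 14.0
  y^{k+1} = -7.0 + 0.2*14.0 = -4.2
Dual objective at y_3 = -4.2: reduced costs (18.6, 40.2), box minimizer x = (0.0, 0.0)
g(y_3) = b*y + (c1 - a1*y)*x1 + (c2 - a2*y)*x2 = 14*(-4.2) + 18.6*0.0 + 40.2*0.0 = -58.8 + 0.0 + 0.0 = -58.8


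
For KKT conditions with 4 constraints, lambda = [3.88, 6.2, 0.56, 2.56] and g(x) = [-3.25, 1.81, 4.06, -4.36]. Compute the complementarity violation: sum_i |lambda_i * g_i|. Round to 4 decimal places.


KKT complementary slackness check:
lambda_1 * g_1 = 3.88 * -3.25 = -12.61
lambda_2 * g_2 = 6.2 * 1.81 = 11.222
lambda_3 * g_3 = 0.56 * 4.06 = 2.2736
lambda_4 * g_4 = 2.56 * -4.36 = -11.1616
Total violation = 12.61 + 11.222 + 2.2736 + 11.1616 = 37.2672


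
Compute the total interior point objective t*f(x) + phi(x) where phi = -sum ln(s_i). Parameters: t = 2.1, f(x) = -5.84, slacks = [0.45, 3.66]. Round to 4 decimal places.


Step 1: Compute log-barrier.
ln values: [-0.7985, 1.2975]
phi = -(-0.7985 + 1.2975) = -0.499
Step 2: Compute augmented objective.
t*f(x) = 2.1*-5.84 = -12.264
Total = -12.264 - 0.499 = -12.763


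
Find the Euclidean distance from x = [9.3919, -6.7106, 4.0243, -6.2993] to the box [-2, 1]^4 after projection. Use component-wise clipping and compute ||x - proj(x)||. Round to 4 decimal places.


Project each component onto [-2, 1].
clip(9.3919) = 1.0, clip(-6.7106) = -2.0, clip(4.0243) = 1.0, clip(-6.2993) = -2.0
Projection = [1.0, -2.0, 1.0, -2.0]
Squared diffs: [70.424, 22.1898, 9.1464, 18.484]
Distance = sqrt(120.2442) = 10.9656


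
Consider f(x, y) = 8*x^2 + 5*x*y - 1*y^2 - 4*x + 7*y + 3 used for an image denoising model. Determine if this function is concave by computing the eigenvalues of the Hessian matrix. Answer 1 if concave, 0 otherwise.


The Hessian of f(x,y) = 8*x^2 + 5*x*y - 1*y^2 - 4*x + 7*y + 3 is:
H = [[16, 5], [5, -2]]
Trace = 16 - 2 = 14
Determinant = 16*-2 - (5)^2 = -57
Discriminant = (14)^2 - 4*-57 = 424.0
Eigenvalues: lambda_1 = -3.2956, lambda_2 = 17.2956
The function is not concave.

0


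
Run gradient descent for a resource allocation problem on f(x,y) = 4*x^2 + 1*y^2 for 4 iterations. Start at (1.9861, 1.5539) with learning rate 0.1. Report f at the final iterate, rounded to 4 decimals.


Gradient descent on f(x,y) = 4*x^2 + 1*y^2.
Starting point: (1.9861, 1.5539), alpha = 0.1
Step 1: grad_x = 2*4*1.9861 = 15.8888, grad_y = 2*1*1.5539 = 3.1078
  x_1 = 1.9861 - 0.1*15.8888 = 0.3972
  y_1 = 1.5539 - 0.1*3.1078 = 1.2431
Step 2: grad_x = 2*4*0.3972 = 3.1778, grad_y = 2*1*1.2431 = 2.4862
  x_2 = 0.3972 - 0.1*3.1778 = 0.0794
  y_2 = 1.2431 - 0.1*2.4862 = 0.9945
Step 3: grad_x = 2*4*0.0794 = 0.6356, grad_y = 2*1*0.9945 = 1.989
  x_3 = 0.0794 - 0.1*0.6356 = 0.0159
  y_3 = 0.9945 - 0.1*1.989 = 0.7956
Step 4: grad_x = 2*4*0.0159 = 0.1271, grad_y = 2*1*0.7956 = 1.5912
  x_4 = 0.0159 - 0.1*0.1271 = 0.0032
  y_4 = 0.7956 - 0.1*1.5912 = 0.6365
f(0.0032, 0.6365) = 4*0.0032^2 + 1*0.6365^2 = 0.4051


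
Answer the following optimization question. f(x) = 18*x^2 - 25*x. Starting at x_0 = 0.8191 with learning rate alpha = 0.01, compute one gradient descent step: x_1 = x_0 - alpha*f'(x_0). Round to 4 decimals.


We compute the gradient at x_0 and apply the update.
f'(x) = 36*x - 25
f'(0.8191) = 36*0.8191 - 25 = 4.4876
x_1 = 0.8191 - 0.01*4.4876 = 0.7742


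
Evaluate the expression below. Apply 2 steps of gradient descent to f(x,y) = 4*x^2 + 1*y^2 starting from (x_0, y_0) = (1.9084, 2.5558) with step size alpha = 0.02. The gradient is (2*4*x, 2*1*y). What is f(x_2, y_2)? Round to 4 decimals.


Gradient descent on f(x,y) = 4*x^2 + 1*y^2.
Starting point: (1.9084, 2.5558), alpha = 0.02
Step 1: grad_x = 2*4*1.9084 = 15.2672, grad_y = 2*1*2.5558 = 5.1116
  x_1 = 1.9084 - 0.02*15.2672 = 1.6031
  y_1 = 2.5558 - 0.02*5.1116 = 2.4536
Step 2: grad_x = 2*4*1.6031 = 12.8244, grad_y = 2*1*2.4536 = 4.9071
  x_2 = 1.6031 - 0.02*12.8244 = 1.3466
  y_2 = 2.4536 - 0.02*4.9071 = 2.3554
f(1.3466, 2.3554) = 4*1.3466^2 + 1*2.3554^2 = 12.801


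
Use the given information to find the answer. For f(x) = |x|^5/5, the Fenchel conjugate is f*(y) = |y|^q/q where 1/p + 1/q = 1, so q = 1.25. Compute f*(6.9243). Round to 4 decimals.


The conjugate exponent q satisfies 1/p + 1/q = 1.
p = 5, so q = 5/(5 - 1) = 1.25
|y|^q = 6.9243^1.25 = 11.2323
f*(6.9243) = 11.2323 / 1.25 = 8.9859


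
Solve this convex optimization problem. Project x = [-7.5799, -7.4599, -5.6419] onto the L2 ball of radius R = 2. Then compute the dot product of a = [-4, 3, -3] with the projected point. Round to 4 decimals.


Step 1: Compute ||x|| (intermediates to 6 decimals).
||x|| = sqrt((-7.5799)^2 + (-7.4599)^2 + (-5.6419)^2) = 12.038938
Step 2: Project.
Since ||x|| > R, scale = R/||x|| = 2/12.038938 = 0.166128, proj(x) = scale * x
proj(x) = [-1.259234, -1.239298, -0.937278]
Step 3: Dot product.
a^T * proj(x) = -4*(-1.259234) + 3*(-1.239298) - 3*(-0.937278) = 4.1309


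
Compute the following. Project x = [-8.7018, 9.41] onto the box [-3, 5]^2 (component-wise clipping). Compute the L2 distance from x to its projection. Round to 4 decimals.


Project each component onto [-3, 5].
clip(-8.7018) = -3.0, clip(9.41) = 5.0
Projection = [-3.0, 5.0]
Squared diffs: [32.5105, 19.4481]
Distance = sqrt(51.9586) = 7.2082


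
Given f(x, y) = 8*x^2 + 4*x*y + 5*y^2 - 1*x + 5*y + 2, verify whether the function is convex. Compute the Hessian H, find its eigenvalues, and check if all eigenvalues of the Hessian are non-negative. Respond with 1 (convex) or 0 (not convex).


The Hessian of f(x,y) = 8*x^2 + 4*x*y + 5*y^2 - 1*x + 5*y + 2 is:
H = [[16, 4], [4, 10]]
Trace = 16 + 10 = 26
Determinant = 16*10 - (4)^2 = 144
Discriminant = (26)^2 - 4*144 = 100.0
Eigenvalues: lambda_1 = 8.0, lambda_2 = 18.0
The function is convex.

1


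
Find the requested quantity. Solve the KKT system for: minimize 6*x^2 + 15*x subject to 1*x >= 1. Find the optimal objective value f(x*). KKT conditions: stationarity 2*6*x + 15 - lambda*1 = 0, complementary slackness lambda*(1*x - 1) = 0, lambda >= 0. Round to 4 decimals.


Step 1: Try lambda = 0 (constraint inactive).
x_unc = -15/(2*6) = -1.25
Check: 1*-1.25 = -1.25 < 1 -- violated!
Step 2: Constraint must be active: 1*x = 1
x* = 1/1 = 1.0
lambda = (2*6*1.0 + 15)/1 = 27.0
Step 3: Compute optimal value.
f(x*) = 6*1.0^2 + 15*1.0 = 21.0


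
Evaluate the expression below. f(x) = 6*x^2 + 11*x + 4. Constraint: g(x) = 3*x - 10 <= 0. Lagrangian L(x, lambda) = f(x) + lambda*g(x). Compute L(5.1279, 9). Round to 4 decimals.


Step 1: Evaluate f(x).
f(5.1279) = 6*5.1279^2 + 11*5.1279 + 4 = 218.1791
Step 2: Evaluate g(x).
g(5.1279) = 3*5.1279 - 10 = 5.3837
Step 3: Compute Lagrangian.
L = 218.1791 + 9*5.3837 = 266.6324


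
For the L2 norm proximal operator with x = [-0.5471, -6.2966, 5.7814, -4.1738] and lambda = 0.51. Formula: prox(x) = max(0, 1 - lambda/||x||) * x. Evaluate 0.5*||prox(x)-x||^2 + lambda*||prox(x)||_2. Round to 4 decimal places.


Step 1: Compute ||x||.
||x|| = 9.5285
Step 2: Compute scaling factor.
scale = max(0, 1 - 0.51/9.5285) = 0.9465
Step 3: prox(x) = [-0.5178, -5.9596, 5.472, -3.9504]
||prox(x)|| = 9.0185
Step 4: Proximal objective.
0.5*||prox-x||^2 = 0.1301
lambda*||prox|| = 4.5994
Total = 4.7295


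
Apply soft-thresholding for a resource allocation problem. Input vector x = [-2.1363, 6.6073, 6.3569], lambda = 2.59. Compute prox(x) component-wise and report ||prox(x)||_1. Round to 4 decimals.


Soft-thresholding with lambda = 2.59:
prox(-2.1363) = sign(-2.1363)*max(|-2.1363| - 2.59, 0) = 0.0
prox(6.6073) = sign(6.6073)*max(|6.6073| - 2.59, 0) = 4.0173
prox(6.3569) = sign(6.3569)*max(|6.3569| - 2.59, 0) = 3.7669
prox(x) = [0.0, 4.0173, 3.7669]
||prox(x)||_1 = 0.0 + 4.0173 + 3.7669 = 7.7842


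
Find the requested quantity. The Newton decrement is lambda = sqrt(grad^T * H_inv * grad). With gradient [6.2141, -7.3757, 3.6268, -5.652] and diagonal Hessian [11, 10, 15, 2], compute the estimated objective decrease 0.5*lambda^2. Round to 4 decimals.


Step 1: H is diagonal, so H^(-1) * g = [0.5649, -0.7376, 0.2418, -2.826].
Step 2: g^T H^(-1) g = sum_i g_i^2 / H_ii
  = (6.2141)^2/11 + (-7.3757)^2/10 + (3.6268)^2/15 + (-5.652)^2/2
  = 3.5105 + 5.4401 + 0.8769 + 15.9726 = 25.8
Step 3: Objective decrease = 0.5 * g^T H^(-1) g = 12.9


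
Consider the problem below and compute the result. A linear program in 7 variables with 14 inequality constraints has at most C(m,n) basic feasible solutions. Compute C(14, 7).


Each vertex corresponds to some choice of n active constraints out of m, so the number of vertices is at most C(m, n) = m! / (n!(m-n)!).
m = 14, n = 7
Numerator: 14 * 13 * 12 * 11 * 10 * 9 * 8
Denominator: 7! = 5040
C(14, 7) = 3432


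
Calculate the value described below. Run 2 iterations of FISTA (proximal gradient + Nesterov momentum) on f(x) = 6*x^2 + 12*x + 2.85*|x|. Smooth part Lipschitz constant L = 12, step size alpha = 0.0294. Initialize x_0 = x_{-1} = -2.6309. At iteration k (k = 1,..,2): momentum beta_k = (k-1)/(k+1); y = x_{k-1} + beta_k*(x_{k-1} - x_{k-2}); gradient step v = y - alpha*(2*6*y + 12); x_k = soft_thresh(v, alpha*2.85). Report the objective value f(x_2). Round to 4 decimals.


FISTA on f(x) = 6*x^2 + 12*x + 2.85*|x|
L = 12, alpha = 0.0294
Iteration 1: beta = 0.0, y = -2.6309 + 0.0*(-2.6309 + 2.6309) = -2.6309
  grad(y) = -19.5708, v = y - alpha*grad = -2.0555
  prox(v) = soft_thresh(-2.0555, 0.0838) = -1.9717
Iteration 2: beta = 0.3333, y = -1.9717 + 0.3333*(-1.9717 + 2.6309) = -1.752
  grad(y) = -9.0241, v = y - alpha*grad = -1.4867
  prox(v) = soft_thresh(-1.4867, 0.0838) = -1.4029
f(x_2) = 6*(-1.4029)^2 + 12*(-1.4029) + 2.85*|-1.4029| = -1.0277


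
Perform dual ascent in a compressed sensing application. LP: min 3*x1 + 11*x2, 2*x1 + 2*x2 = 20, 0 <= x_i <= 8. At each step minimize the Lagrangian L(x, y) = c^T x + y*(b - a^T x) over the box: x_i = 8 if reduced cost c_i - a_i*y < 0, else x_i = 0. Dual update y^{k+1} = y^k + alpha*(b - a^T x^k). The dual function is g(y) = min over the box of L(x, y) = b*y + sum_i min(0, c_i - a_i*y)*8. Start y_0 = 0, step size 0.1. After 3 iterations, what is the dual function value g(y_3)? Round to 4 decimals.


Dual ascent for LP: min 3*x1 + 11*x2, 2*x1 + 2*x2 = 20, 0 <= x_i <= 8
Step 1: y^k = 0.0, reduced costs: (3.0, 11.0)
  x^k = (0.0, 0.0), subgradient = b - a^T x = 20.0
  y^{k+1} = 0.0 + 0.1*20.0 = 2.0
Step 2: y^k = 2.0, reduced costs: (-1.0, 7.0)
  x^k = (8.0, 0.0), subgradient = b - a^T x = 4.0
  y^{k+1} = 2.0 + 0.1*4.0 = 2.4
Step 3: y^k = 2.4, reduced costs: (-1.8, 6.2)
  x^k = (8.0, 0.0), subgradient = b - a^T x = 4.0
  y^{k+1} = 2.4 + 0.1*4.0 = 2.8
Dual objective at y_3 = 2.8: reduced costs (-2.6, 5.4), box minimizer x = (8.0, 0.0)
g(y_3) = b*y + (c1 - a1*y)*x1 + (c2 - a2*y)*x2 = 20*2.8 + (-2.6)*8.0 + 5.4*0.0 = 56.0 - 20.8 + 0.0 = 35.2


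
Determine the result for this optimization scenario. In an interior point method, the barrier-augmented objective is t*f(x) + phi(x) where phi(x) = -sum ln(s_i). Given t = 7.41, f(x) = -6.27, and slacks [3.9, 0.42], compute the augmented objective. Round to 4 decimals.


Step 1: Compute log-barrier.
ln values: [1.361, -0.8675]
phi = -(1.361 - 0.8675) = -0.4935
Step 2: Compute augmented objective.
t*f(x) = 7.41*-6.27 = -46.4607
Total = -46.4607 - 0.4935 = -46.9542


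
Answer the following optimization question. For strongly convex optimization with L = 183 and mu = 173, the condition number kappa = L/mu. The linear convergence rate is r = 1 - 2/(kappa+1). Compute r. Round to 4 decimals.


Step 1: Compute the condition number.
kappa = L/mu = 183/173 = 1.0578
Step 2: Compute the convergence rate.
r = 1 - 2/(kappa + 1) = 1 - 2*mu/(L + mu) = (L - mu)/(L + mu) = 10/356 = 0.0281


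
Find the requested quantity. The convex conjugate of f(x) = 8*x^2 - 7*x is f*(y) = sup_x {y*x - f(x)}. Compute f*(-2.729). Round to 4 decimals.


f*(y) = sup_x {y*x - a*x^2 - b*x} = sup_x {(y-b)*x - a*x^2}
FOC: (y - b) - 2a*x = 0 => x* = (y - b)/(2a)
x* = (-2.729 + 7)/(2*8) = 0.2669
f*(-2.729) = (y-b)^2/(4a) = (-2.729 + 7)^2/(4*8)
= 18.2414/32 = 0.57


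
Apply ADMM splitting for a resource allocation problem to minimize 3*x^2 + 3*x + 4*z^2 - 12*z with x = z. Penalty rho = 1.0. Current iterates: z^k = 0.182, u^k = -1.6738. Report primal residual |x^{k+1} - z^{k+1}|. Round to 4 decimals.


ADMM iteration with rho = 1.0, z^k = 0.182, u^k = -1.6738
Step 1: x-update.
Minimize 3*x^2 + 3*x + (1.0/2)*(x - 0.182 - 1.6738)^2
FOC: (2*3 + 1.0)*x = -3 + 1.0*(0.182 + 1.6738)
x^{k+1} = -0.1635
Step 2: z-update.
Minimize 4*z^2 - 12*z + (1.0/2)*(-0.1635 - z - 1.6738)^2
FOC: (2*4 + 1.0)*z = 12 + 1.0*(-0.1635 - 1.6738)
z^{k+1} = 1.1292
Step 3: u-update.
u^{k+1} = -1.6738 - 0.1635 - 1.1292 = -2.9665
Step 4: Primal residual = |-0.1635 - 1.1292| = 1.2927


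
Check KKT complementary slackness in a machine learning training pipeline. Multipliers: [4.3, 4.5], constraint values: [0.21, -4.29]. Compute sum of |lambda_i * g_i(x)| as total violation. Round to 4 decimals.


KKT complementary slackness check:
lambda_1 * g_1 = 4.3 * 0.21 = 0.903
lambda_2 * g_2 = 4.5 * -4.29 = -19.305
Total violation = 0.903 + 19.305 = 20.208


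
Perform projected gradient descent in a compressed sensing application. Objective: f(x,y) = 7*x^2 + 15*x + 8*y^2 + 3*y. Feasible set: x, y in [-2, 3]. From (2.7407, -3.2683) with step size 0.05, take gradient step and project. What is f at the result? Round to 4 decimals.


Step 1: Compute gradient at (2.7407, -3.2683).
grad_x = 2*7*2.7407 + 15 = 53.3698
grad_y = 2*8*-3.2683 + 3 = -49.2928
Step 2: Gradient step.
x_raw = 2.7407 - 0.05*53.3698 = 0.0722
y_raw = -3.2683 - 0.05*-49.2928 = -0.8037
Step 3: Project onto [-2, 3].
x_proj = clip(0.0722) = 0.0722
y_proj = clip(-0.8037) = -0.8037
Step 4: Evaluate f.
f(0.0722, -0.8037) = 3.8756


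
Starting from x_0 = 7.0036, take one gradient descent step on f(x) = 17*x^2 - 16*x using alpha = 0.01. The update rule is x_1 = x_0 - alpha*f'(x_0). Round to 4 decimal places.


We compute the gradient at x_0 and apply the update.
f'(x) = 34*x - 16
f'(7.0036) = 34*7.0036 - 16 = 222.1224
x_1 = 7.0036 - 0.01*222.1224 = 4.7824


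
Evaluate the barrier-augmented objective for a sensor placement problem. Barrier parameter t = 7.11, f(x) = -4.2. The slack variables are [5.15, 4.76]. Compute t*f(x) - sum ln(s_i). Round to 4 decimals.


Step 1: Compute log-barrier.
ln values: [1.639, 1.5602]
phi = -(1.639 + 1.5602) = -3.1992
Step 2: Compute augmented objective.
t*f(x) = 7.11*-4.2 = -29.862
Total = -29.862 - 3.1992 = -33.0612


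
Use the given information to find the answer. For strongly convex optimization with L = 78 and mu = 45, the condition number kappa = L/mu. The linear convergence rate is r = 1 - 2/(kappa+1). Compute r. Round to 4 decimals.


Step 1: Compute the condition number.
kappa = L/mu = 78/45 = 1.7333
Step 2: Compute the convergence rate.
r = 1 - 2/(kappa + 1) = 1 - 2*mu/(L + mu) = (L - mu)/(L + mu) = 33/123 = 0.2683


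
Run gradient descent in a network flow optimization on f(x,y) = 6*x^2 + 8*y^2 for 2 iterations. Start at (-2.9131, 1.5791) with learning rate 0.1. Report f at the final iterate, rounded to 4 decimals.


Gradient descent on f(x,y) = 6*x^2 + 8*y^2.
Starting point: (-2.9131, 1.5791), alpha = 0.1
Step 1: grad_x = 2*6*-2.9131 = -34.9572, grad_y = 2*8*1.5791 = 25.2656
  x_1 = -2.9131 - 0.1*-34.9572 = 0.5826
  y_1 = 1.5791 - 0.1*25.2656 = -0.9475
Step 2: grad_x = 2*6*0.5826 = 6.9914, grad_y = 2*8*-0.9475 = -15.1594
  x_2 = 0.5826 - 0.1*6.9914 = -0.1165
  y_2 = -0.9475 - 0.1*-15.1594 = 0.5685
f(-0.1165, 0.5685) = 6*(-0.1165)^2 + 8*0.5685^2 = 2.6668


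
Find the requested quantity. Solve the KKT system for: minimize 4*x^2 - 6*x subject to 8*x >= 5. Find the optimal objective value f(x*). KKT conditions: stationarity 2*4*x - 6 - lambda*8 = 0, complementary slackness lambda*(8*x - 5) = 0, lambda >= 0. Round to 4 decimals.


Step 1: Try lambda = 0 (constraint inactive).
Stationarity: 2*4*x - 6 = 0
x* = 6/(2*4) = 0.75
Check constraint: 8*0.75 = 6.0 >= 5 -- satisfied.
Step 2: Compute optimal value.
f(x*) = 4*0.75^2 - 6*0.75 = -2.25


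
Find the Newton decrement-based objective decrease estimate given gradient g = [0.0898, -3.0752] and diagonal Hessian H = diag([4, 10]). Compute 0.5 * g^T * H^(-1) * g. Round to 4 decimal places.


Step 1: H is diagonal, so H^(-1) * g = [0.0225, -0.3075].
Step 2: g^T H^(-1) g = sum_i g_i^2 / H_ii
  = (0.0898)^2/4 + (-3.0752)^2/10
  = 0.002 + 0.9457 = 0.9477
Step 3: Objective decrease = 0.5 * g^T H^(-1) g = 0.4739


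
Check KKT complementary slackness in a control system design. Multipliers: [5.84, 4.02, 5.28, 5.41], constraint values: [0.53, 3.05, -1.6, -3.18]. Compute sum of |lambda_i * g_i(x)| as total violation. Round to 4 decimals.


KKT complementary slackness check:
lambda_1 * g_1 = 5.84 * 0.53 = 3.0952
lambda_2 * g_2 = 4.02 * 3.05 = 12.261
lambda_3 * g_3 = 5.28 * -1.6 = -8.448
lambda_4 * g_4 = 5.41 * -3.18 = -17.2038
Total violation = 3.0952 + 12.261 + 8.448 + 17.2038 = 41.008


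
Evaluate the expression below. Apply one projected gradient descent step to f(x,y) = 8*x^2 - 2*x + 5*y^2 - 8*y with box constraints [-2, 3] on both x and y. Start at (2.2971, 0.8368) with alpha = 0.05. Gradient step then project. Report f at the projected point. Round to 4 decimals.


Step 1: Compute gradient at (2.2971, 0.8368).
grad_x = 2*8*2.2971 - 2 = 34.7536
grad_y = 2*5*0.8368 - 8 = 0.368
Step 2: Gradient step.
x_raw = 2.2971 - 0.05*34.7536 = 0.5594
y_raw = 0.8368 - 0.05*0.368 = 0.8184
Step 3: Project onto [-2, 3].
x_proj = clip(0.5594) = 0.5594
y_proj = clip(0.8184) = 0.8184
Step 4: Evaluate f.
f(0.5594, 0.8184) = -1.8135


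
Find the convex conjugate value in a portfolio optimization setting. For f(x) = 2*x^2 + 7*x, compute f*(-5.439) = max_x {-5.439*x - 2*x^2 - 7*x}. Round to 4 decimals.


f*(y) = sup_x {y*x - a*x^2 - b*x} = sup_x {(y-b)*x - a*x^2}
FOC: (y - b) - 2a*x = 0 => x* = (y - b)/(2a)
x* = (-5.439 - 7)/(2*2) = -3.1098
f*(-5.439) = (y-b)^2/(4a) = (-5.439 - 7)^2/(4*2)
= 154.7287/8 = 19.3411


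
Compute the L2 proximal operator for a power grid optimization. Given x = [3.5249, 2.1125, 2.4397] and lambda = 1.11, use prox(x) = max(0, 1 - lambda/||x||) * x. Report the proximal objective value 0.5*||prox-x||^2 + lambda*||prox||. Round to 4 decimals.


Step 1: Compute ||x||.
||x|| = 4.7791
Step 2: Compute scaling factor.
scale = max(0, 1 - 1.11/4.7791) = 0.7677
Step 3: prox(x) = [2.7062, 1.6218, 1.8731]
||prox(x)|| = 3.6691
Step 4: Proximal objective.
0.5*||prox-x||^2 = 0.6161
lambda*||prox|| = 4.0727
Total = 4.6887


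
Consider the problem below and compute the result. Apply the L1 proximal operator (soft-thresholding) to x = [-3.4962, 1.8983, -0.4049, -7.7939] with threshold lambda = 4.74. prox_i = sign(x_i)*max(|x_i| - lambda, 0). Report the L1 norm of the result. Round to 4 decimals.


Soft-thresholding with lambda = 4.74:
prox(-3.4962) = sign(-3.4962)*max(|-3.4962| - 4.74, 0) = 0.0
prox(1.8983) = sign(1.8983)*max(|1.8983| - 4.74, 0) = 0.0
prox(-0.4049) = sign(-0.4049)*max(|-0.4049| - 4.74, 0) = 0.0
prox(-7.7939) = sign(-7.7939)*max(|-7.7939| - 4.74, 0) = -3.0539
prox(x) = [0.0, 0.0, 0.0, -3.0539]
||prox(x)||_1 = 0.0 + 0.0 + 0.0 + 3.0539 = 3.0539


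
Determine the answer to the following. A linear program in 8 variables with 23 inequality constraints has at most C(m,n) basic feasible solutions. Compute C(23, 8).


Each vertex corresponds to some choice of n active constraints out of m, so the number of vertices is at most C(m, n) = m! / (n!(m-n)!).
m = 23, n = 8
Numerator: 23 * 22 * 21 * 20 * 19 * 18 * 17 * 16
Denominator: 8! = 40320
C(23, 8) = 490314


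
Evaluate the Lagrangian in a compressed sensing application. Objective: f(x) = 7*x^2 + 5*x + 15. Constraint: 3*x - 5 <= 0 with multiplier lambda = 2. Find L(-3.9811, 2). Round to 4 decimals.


Step 1: Evaluate f(x).
f(-3.9811) = 7*(-3.9811)^2 + 5*(-3.9811) + 15 = 106.0386
Step 2: Evaluate g(x).
g(-3.9811) = 3*-3.9811 - 5 = -16.9433
Step 3: Compute Lagrangian.
L = 106.0386 + 2*-16.9433 = 72.152


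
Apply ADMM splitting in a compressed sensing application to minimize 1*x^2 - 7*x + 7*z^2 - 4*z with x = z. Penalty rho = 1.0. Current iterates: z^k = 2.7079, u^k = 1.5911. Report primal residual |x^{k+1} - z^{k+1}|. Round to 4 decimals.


ADMM iteration with rho = 1.0, z^k = 2.7079, u^k = 1.5911
Step 1: x-update.
Minimize 1*x^2 - 7*x + (1.0/2)*(x - 2.7079 + 1.5911)^2
FOC: (2*1 + 1.0)*x = 7 + 1.0*(2.7079 - 1.5911)
x^{k+1} = 2.7056
Step 2: z-update.
Minimize 7*z^2 - 4*z + (1.0/2)*(2.7056 - z + 1.5911)^2
FOC: (2*7 + 1.0)*z = 4 + 1.0*(2.7056 + 1.5911)
z^{k+1} = 0.5531
Step 3: u-update.
u^{k+1} = 1.5911 + 2.7056 - 0.5531 = 3.7436
Step 4: Primal residual = |2.7056 - 0.5531| = 2.1525


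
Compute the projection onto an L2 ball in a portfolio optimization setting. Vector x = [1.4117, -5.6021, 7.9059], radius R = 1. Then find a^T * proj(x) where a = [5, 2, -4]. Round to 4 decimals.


Step 1: Compute ||x|| (intermediates to 6 decimals).
||x|| = sqrt(1.4117^2 + (-5.6021)^2 + 7.9059^2) = 9.791817
Step 2: Project.
Since ||x|| > R, scale = R/||x|| = 1/9.791817 = 0.102126, proj(x) = scale * x
proj(x) = [0.144171, -0.57212, 0.807398]
Step 3: Dot product.
a^T * proj(x) = 5*0.144171 + 2*(-0.57212) - 4*0.807398 = -3.653


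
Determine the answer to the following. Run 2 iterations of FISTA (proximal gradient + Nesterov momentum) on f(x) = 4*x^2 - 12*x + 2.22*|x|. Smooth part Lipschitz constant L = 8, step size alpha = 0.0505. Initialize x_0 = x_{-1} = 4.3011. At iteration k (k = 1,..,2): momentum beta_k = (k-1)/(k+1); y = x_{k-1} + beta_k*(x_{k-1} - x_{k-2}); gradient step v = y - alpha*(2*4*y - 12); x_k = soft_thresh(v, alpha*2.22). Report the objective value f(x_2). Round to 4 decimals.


FISTA on f(x) = 4*x^2 - 12*x + 2.22*|x|
L = 8, alpha = 0.0505
Iteration 1: beta = 0.0, y = 4.3011 + 0.0*(4.3011 - 4.3011) = 4.3011
  grad(y) = 22.4088, v = y - alpha*grad = 3.1695
  prox(v) = soft_thresh(3.1695, 0.1121) = 3.0573
Iteration 2: beta = 0.3333, y = 3.0573 + 0.3333*(3.0573 - 4.3011) = 2.6428
  grad(y) = 9.1421, v = y - alpha*grad = 2.1811
  prox(v) = soft_thresh(2.1811, 0.1121) = 2.069
f(x_2) = 4*2.069^2 - 12*2.069 + 2.22*|2.069| = -3.1119


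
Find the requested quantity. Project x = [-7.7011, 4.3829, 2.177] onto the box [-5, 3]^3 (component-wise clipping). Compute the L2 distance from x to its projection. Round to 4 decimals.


Project each component onto [-5, 3].
clip(-7.7011) = -5.0, clip(4.3829) = 3.0, clip(2.177) = 2.177
Projection = [-5.0, 3.0, 2.177]
Squared diffs: [7.2959, 1.9124, 0.0]
Distance = sqrt(9.2083) = 3.0345


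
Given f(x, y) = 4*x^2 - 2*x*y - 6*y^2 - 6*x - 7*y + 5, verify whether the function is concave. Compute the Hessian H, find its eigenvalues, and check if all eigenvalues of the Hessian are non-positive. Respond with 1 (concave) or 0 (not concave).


The Hessian of f(x,y) = 4*x^2 - 2*x*y - 6*y^2 - 6*x - 7*y + 5 is:
H = [[8, -2], [-2, -12]]
Trace = 8 - 12 = -4
Determinant = 8*-12 - (-2)^2 = -100
Discriminant = (-4)^2 - 4*-100 = 416.0
Eigenvalues: lambda_1 = -12.198, lambda_2 = 8.198
The function is not concave.

0


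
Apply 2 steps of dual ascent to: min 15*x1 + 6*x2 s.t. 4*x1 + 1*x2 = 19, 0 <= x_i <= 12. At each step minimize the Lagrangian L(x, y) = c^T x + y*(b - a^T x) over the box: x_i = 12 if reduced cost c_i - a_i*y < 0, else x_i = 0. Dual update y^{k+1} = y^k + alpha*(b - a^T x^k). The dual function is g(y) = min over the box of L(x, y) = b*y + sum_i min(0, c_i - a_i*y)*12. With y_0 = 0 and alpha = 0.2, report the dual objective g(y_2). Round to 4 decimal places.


Dual ascent for LP: min 15*x1 + 6*x2, 4*x1 + 1*x2 = 19, 0 <= x_i <= 12
Step 1: y^k = 0.0, reduced costs: (15.0, 6.0)
  x^k = (0.0, 0.0), subgradient = b - a^T x = 19.0
  y^{k+1} = 0.0 + 0.2*19.0 = 3.8
Step 2: y^k = 3.8, reduced costs: (-0.2, 2.2)
  x^k = (12.0, 0.0), subgradient = b - a^T x = -29.0
  y^{k+1} = 3.8 + 0.2*-29.0 = -2.0
Dual objective at y_2 = -2.0: reduced costs (23.0, 8.0), box minimizer x = (0.0, 0.0)
g(y_2) = b*y + (c1 - a1*y)*x1 + (c2 - a2*y)*x2 = 19*(-2.0) + 23.0*0.0 + 8.0*0.0 = -38.0 + 0.0 + 0.0 = -38.0


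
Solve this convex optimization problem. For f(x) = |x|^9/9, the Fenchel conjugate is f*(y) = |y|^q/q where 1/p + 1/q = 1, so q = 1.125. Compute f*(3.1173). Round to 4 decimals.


The conjugate exponent q satisfies 1/p + 1/q = 1.
p = 9, so q = 9/(9 - 1) = 1.125
|y|^q = 3.1173^1.125 = 3.5934
f*(3.1173) = 3.5934 / 1.125 = 3.1941


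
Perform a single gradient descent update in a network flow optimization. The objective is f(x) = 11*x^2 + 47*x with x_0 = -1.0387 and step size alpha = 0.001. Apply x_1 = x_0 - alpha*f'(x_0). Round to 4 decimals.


We compute the gradient at x_0 and apply the update.
f'(x) = 22*x + 47
f'(-1.0387) = 22*-1.0387 + 47 = 24.1486
x_1 = -1.0387 - 0.001*24.1486 = -1.0628


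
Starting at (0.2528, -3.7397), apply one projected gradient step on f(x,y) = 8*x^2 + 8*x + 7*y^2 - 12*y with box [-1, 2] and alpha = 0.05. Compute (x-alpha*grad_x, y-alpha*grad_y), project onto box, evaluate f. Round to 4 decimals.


Step 1: Compute gradient at (0.2528, -3.7397).
grad_x = 2*8*0.2528 + 8 = 12.0448
grad_y = 2*7*-3.7397 - 12 = -64.3558
Step 2: Gradient step.
x_raw = 0.2528 - 0.05*12.0448 = -0.3494
y_raw = -3.7397 - 0.05*-64.3558 = -0.5219
Step 3: Project onto [-1, 2].
x_proj = clip(-0.3494) = -0.3494
y_proj = clip(-0.5219) = -0.5219
Step 4: Evaluate f.
f(-0.3494, -0.5219) = 6.351


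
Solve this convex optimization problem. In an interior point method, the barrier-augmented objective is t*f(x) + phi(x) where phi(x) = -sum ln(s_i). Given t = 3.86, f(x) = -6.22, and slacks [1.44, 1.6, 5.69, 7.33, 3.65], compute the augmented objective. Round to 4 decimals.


Step 1: Compute log-barrier.
ln values: [0.3646, 0.47, 1.7387, 1.992, 1.2947]
phi = -(0.3646 + 0.47 + 1.7387 + 1.992 + 1.2947) = -5.8601
Step 2: Compute augmented objective.
t*f(x) = 3.86*-6.22 = -24.0092
Total = -24.0092 - 5.8601 = -29.8693


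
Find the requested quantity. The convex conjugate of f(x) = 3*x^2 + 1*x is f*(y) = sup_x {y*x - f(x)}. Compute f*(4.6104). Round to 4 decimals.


f*(y) = sup_x {y*x - a*x^2 - b*x} = sup_x {(y-b)*x - a*x^2}
FOC: (y - b) - 2a*x = 0 => x* = (y - b)/(2a)
x* = (4.6104 - 1)/(2*3) = 0.6017
f*(4.6104) = (y-b)^2/(4a) = (4.6104 - 1)^2/(4*3)
= 13.035/12 = 1.0862


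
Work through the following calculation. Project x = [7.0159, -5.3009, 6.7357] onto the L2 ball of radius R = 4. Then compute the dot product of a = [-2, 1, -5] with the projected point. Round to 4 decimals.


Step 1: Compute ||x|| (intermediates to 6 decimals).
||x|| = sqrt(7.0159^2 + (-5.3009)^2 + 6.7357^2) = 11.076644
Step 2: Project.
Since ||x|| > R, scale = R/||x|| = 4/11.076644 = 0.36112, proj(x) = scale * x
proj(x) = [2.533582, -1.914261, 2.432396]
Step 3: Dot product.
a^T * proj(x) = -2*2.533582 + 1*(-1.914261) - 5*2.432396 = -19.1434


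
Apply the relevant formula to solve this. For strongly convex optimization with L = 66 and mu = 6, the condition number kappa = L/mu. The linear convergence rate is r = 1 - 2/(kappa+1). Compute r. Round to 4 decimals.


Step 1: Compute the condition number.
kappa = L/mu = 66/6 = 11.0
Step 2: Compute the convergence rate.
r = 1 - 2/(kappa + 1) = 1 - 2*mu/(L + mu) = (L - mu)/(L + mu) = 60/72 = 0.8333


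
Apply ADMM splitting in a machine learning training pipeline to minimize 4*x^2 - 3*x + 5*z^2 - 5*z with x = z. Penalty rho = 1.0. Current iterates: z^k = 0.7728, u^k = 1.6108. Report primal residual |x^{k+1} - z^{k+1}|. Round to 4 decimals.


ADMM iteration with rho = 1.0, z^k = 0.7728, u^k = 1.6108
Step 1: x-update.
Minimize 4*x^2 - 3*x + (1.0/2)*(x - 0.7728 + 1.6108)^2
FOC: (2*4 + 1.0)*x = 3 + 1.0*(0.7728 - 1.6108)
x^{k+1} = 0.2402
Step 2: z-update.
Minimize 5*z^2 - 5*z + (1.0/2)*(0.2402 - z + 1.6108)^2
FOC: (2*5 + 1.0)*z = 5 + 1.0*(0.2402 + 1.6108)
z^{k+1} = 0.6228
Step 3: u-update.
u^{k+1} = 1.6108 + 0.2402 - 0.6228 = 1.2282
Step 4: Primal residual = |0.2402 - 0.6228| = 0.3826


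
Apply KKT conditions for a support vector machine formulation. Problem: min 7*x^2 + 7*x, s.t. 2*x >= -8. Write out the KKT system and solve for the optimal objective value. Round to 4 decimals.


Step 1: Try lambda = 0 (constraint inactive).
Stationarity: 2*7*x + 7 = 0
x* = -7/(2*7) = -0.5
Check constraint: 2*-0.5 = -1.0 >= -8 -- satisfied.
Step 2: Compute optimal value.
f(x*) = 7*(-0.5)^2 + 7*(-0.5) = -1.75


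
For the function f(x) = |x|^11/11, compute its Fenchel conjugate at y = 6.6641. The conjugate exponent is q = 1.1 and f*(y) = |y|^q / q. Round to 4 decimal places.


The conjugate exponent q satisfies 1/p + 1/q = 1.
p = 11, so q = 11/(11 - 1) = 1.1
|y|^q = 6.6641^1.1 = 8.0559
f*(6.6641) = 8.0559 / 1.1 = 7.3236


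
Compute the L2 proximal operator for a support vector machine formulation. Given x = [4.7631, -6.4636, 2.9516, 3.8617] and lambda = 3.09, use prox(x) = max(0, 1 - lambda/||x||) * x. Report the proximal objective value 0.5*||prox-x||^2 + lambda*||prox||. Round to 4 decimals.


Step 1: Compute ||x||.
||x|| = 9.3856
Step 2: Compute scaling factor.
scale = max(0, 1 - 3.09/9.3856) = 0.6708
Step 3: prox(x) = [3.195, -4.3356, 1.9799, 2.5903]
||prox(x)|| = 6.2956
Step 4: Proximal objective.
0.5*||prox-x||^2 = 4.7741
lambda*||prox|| = 19.4534
Total = 24.2275


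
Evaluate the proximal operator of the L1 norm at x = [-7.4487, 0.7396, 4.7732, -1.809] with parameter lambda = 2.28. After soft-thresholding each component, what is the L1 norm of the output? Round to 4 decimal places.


Soft-thresholding with lambda = 2.28:
prox(-7.4487) = sign(-7.4487)*max(|-7.4487| - 2.28, 0) = -5.1687
prox(0.7396) = sign(0.7396)*max(|0.7396| - 2.28, 0) = 0.0
prox(4.7732) = sign(4.7732)*max(|4.7732| - 2.28, 0) = 2.4932
prox(-1.809) = sign(-1.809)*max(|-1.809| - 2.28, 0) = 0.0
prox(x) = [-5.1687, 0.0, 2.4932, 0.0]
||prox(x)||_1 = 5.1687 + 0.0 + 2.4932 + 0.0 = 7.6619


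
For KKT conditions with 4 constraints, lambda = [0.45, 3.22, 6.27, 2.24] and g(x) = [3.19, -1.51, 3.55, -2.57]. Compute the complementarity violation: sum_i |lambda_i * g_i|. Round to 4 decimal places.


KKT complementary slackness check:
lambda_1 * g_1 = 0.45 * 3.19 = 1.4355
lambda_2 * g_2 = 3.22 * -1.51 = -4.8622
lambda_3 * g_3 = 6.27 * 3.55 = 22.2585
lambda_4 * g_4 = 2.24 * -2.57 = -5.7568
Total violation = 1.4355 + 4.8622 + 22.2585 + 5.7568 = 34.313


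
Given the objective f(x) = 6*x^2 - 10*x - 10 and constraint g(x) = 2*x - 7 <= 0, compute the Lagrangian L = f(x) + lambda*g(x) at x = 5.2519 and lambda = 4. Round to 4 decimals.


Step 1: Evaluate f(x).
f(5.2519) = 6*5.2519^2 - 10*5.2519 - 10 = 102.9757
Step 2: Evaluate g(x).
g(5.2519) = 2*5.2519 - 7 = 3.5038
Step 3: Compute Lagrangian.
L = 102.9757 + 4*3.5038 = 116.9909


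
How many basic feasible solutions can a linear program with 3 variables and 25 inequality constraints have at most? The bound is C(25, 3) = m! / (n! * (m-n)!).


Each vertex corresponds to some choice of n active constraints out of m, so the number of vertices is at most C(m, n) = m! / (n!(m-n)!).
m = 25, n = 3
Numerator: 25 * 24 * 23
Denominator: 3! = 6
C(25, 3) = 2300


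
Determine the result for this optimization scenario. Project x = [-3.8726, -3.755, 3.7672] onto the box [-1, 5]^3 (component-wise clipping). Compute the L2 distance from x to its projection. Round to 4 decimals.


Project each component onto [-1, 5].
clip(-3.8726) = -1.0, clip(-3.755) = -1.0, clip(3.7672) = 3.7672
Projection = [-1.0, -1.0, 3.7672]
Squared diffs: [8.2518, 7.59, 0.0]
Distance = sqrt(15.8418) = 3.9802


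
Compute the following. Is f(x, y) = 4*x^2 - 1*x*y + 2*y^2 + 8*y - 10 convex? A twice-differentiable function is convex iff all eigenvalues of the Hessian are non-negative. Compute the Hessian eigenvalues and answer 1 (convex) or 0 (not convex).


The Hessian of f(x,y) = 4*x^2 - 1*x*y + 2*y^2 + 8*y - 10 is:
H = [[8, -1], [-1, 4]]
Trace = 8 + 4 = 12
Determinant = 8*4 - (-1)^2 = 31
Discriminant = (12)^2 - 4*31 = 20.0
Eigenvalues: lambda_1 = 3.7639, lambda_2 = 8.2361
The function is convex.

1


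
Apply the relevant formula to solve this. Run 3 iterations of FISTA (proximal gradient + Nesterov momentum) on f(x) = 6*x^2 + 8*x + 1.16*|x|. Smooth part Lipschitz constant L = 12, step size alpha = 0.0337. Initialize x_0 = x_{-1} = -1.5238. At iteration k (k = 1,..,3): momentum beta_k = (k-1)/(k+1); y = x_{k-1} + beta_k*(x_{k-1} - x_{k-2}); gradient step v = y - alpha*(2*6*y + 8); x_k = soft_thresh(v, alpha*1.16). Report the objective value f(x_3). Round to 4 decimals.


FISTA on f(x) = 6*x^2 + 8*x + 1.16*|x|
L = 12, alpha = 0.0337
Iteration 1: beta = 0.0, y = -1.5238 + 0.0*(-1.5238 + 1.5238) = -1.5238
  grad(y) = -10.2856, v = y - alpha*grad = -1.1772
  prox(v) = soft_thresh(-1.1772, 0.0391) = -1.1381
Iteration 2: beta = 0.3333, y = -1.1381 + 0.3333*(-1.1381 + 1.5238) = -1.0095
  grad(y) = -4.1141, v = y - alpha*grad = -0.8709
  prox(v) = soft_thresh(-0.8709, 0.0391) = -0.8318
Iteration 3: beta = 0.5, y = -0.8318 + 0.5*(-0.8318 + 1.1381) = -0.6786
  grad(y) = -0.1434, v = y - alpha*grad = -0.6738
  prox(v) = soft_thresh(-0.6738, 0.0391) = -0.6347
f(x_3) = 6*(-0.6347)^2 + 8*(-0.6347) + 1.16*|-0.6347| = -1.9243
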